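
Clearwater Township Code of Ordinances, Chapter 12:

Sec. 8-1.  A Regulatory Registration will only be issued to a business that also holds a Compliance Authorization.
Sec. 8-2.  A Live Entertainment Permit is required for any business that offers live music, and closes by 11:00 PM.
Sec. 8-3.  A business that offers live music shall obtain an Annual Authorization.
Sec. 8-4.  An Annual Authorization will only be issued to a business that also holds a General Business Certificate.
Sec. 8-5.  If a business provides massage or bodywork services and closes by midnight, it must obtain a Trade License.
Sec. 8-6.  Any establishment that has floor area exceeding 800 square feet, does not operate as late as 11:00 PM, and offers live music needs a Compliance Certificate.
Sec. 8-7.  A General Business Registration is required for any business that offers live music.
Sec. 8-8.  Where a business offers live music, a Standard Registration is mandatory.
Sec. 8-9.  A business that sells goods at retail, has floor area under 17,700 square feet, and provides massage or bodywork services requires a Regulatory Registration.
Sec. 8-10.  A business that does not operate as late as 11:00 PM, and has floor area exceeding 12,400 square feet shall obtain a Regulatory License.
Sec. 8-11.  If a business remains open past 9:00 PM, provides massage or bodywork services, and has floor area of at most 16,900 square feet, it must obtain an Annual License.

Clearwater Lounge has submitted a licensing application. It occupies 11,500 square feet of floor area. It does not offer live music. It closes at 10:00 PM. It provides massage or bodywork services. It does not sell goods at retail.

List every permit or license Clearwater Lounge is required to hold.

Annual License, Trade License

Sec. 8-1. Regulatory Registration is not required → no effect.
Sec. 8-2. does not offer live music; closes 10:00 PM, at/before 11:00 PM → Live Entertainment Permit not required.
Sec. 8-3. does not offer live music → Annual Authorization not required.
Sec. 8-4. Annual Authorization is not required → no effect.
Sec. 8-5. provides massage or bodywork services; closes 10:00 PM, at/before midnight → Trade License required.
Sec. 8-6. floor area 11,500 square feet > 800 square feet; closes 10:00 PM, at/before 11:00 PM; does not offer live music → Compliance Certificate not required.
Sec. 8-7. does not offer live music → General Business Registration not required.
Sec. 8-8. does not offer live music → Standard Registration not required.
Sec. 8-9. does not sell goods at retail; floor area 11,500 square feet < 17,700 square feet; provides massage or bodywork services → Regulatory Registration not required.
Sec. 8-10. closes 10:00 PM, at/before 11:00 PM; floor area 11,500 square feet ≤ 12,400 square feet → Regulatory License not required.
Sec. 8-11. closes 10:00 PM, after 9:00 PM; provides massage or bodywork services; floor area 11,500 square feet ≤ 16,900 square feet → Annual License required.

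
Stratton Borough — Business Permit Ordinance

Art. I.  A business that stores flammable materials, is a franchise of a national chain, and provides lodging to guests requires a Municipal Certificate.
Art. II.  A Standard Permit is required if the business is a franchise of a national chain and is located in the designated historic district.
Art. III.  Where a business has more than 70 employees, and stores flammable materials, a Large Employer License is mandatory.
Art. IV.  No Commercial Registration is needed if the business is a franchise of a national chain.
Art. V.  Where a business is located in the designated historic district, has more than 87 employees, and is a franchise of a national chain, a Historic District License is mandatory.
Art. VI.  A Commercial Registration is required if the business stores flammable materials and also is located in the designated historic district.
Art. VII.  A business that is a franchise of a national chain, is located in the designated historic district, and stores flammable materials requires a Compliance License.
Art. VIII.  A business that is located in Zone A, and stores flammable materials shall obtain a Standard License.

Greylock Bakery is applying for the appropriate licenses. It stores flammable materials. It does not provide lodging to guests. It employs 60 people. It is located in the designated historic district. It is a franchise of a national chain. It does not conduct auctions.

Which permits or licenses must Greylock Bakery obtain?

Art. I. stores flammable materials; is a franchise of a national chain; does not provide lodging to guests → Municipal Certificate not required.
Art. II. is a franchise of a national chain; is located in the designated historic district → Standard Permit required.
Art. III. employees 60 ≤ 70; stores flammable materials → Large Employer License not required.
Art. IV. is a franchise of a national chain → exempt from Commercial Registration.
Art. V. is located in the designated historic district; employees 60 ≤ 87; is a franchise of a national chain → Historic District License not required.
Art. VI. stores flammable materials; is located in the designated historic district → Commercial Registration required.
Art. VII. is a franchise of a national chain; is located in the designated historic district; stores flammable materials → Compliance License required.
Art. VIII. is located in the designated historic district (not: is located in Zone A); stores flammable materials → Standard License not required.

Compliance License, Standard Permit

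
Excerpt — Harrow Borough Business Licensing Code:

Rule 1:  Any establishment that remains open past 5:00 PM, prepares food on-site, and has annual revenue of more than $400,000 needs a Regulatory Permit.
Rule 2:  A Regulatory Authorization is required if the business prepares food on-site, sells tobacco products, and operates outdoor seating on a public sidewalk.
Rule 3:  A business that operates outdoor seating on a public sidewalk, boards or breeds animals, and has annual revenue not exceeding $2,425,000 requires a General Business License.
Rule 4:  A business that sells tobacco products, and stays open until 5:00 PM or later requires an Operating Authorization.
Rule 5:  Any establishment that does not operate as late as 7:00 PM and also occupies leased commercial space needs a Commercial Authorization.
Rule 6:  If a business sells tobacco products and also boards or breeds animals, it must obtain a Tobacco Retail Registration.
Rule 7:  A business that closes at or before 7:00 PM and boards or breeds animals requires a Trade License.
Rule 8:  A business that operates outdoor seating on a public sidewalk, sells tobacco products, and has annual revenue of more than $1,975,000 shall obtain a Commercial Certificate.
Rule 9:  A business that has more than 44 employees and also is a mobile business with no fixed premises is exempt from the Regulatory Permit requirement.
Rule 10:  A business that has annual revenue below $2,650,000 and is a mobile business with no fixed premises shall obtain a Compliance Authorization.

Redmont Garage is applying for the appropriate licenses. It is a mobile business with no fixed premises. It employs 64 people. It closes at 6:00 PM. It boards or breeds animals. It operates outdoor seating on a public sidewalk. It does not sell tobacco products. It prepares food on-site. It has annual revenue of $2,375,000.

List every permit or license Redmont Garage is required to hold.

Compliance Authorization, General Business License, Trade License

Rule 1: closes 6:00 PM, after 5:00 PM; prepares food on-site; revenue $2,375,000 > $400,000 → Regulatory Permit required.
Rule 2: prepares food on-site; does not sell tobacco products; operates outdoor seating on a public sidewalk → Regulatory Authorization not required.
Rule 3: operates outdoor seating on a public sidewalk; boards or breeds animals; revenue $2,375,000 ≤ $2,425,000 → General Business License required.
Rule 4: does not sell tobacco products; closes 6:00 PM, after 5:00 PM → Operating Authorization not required.
Rule 5: closes 6:00 PM, at/before 7:00 PM; is a mobile business with no fixed premises (not: occupies leased commercial space) → Commercial Authorization not required.
Rule 6: does not sell tobacco products; boards or breeds animals → Tobacco Retail Registration not required.
Rule 7: closes 6:00 PM, at/before 7:00 PM; boards or breeds animals → Trade License required.
Rule 8: operates outdoor seating on a public sidewalk; does not sell tobacco products; revenue $2,375,000 > $1,975,000 → Commercial Certificate not required.
Rule 9: employees 64 > 44; is a mobile business with no fixed premises → exempt from Regulatory Permit.
Rule 10: revenue $2,375,000 < $2,650,000; is a mobile business with no fixed premises → Compliance Authorization required.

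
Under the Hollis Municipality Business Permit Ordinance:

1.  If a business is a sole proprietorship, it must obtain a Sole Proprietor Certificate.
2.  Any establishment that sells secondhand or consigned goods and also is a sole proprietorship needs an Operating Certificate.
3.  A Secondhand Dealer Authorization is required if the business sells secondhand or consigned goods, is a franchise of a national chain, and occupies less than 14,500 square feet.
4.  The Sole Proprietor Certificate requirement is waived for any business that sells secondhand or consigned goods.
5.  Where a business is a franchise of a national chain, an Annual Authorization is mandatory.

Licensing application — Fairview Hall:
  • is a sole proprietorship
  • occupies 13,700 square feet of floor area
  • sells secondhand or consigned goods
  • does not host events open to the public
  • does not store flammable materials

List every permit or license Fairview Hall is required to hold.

1. is a sole proprietorship → Sole Proprietor Certificate required.
2. sells secondhand or consigned goods; is a sole proprietorship → Operating Certificate required.
3. sells secondhand or consigned goods; is a sole proprietorship (not: is a franchise of a national chain); floor area 13,700 square feet < 14,500 square feet → Secondhand Dealer Authorization not required.
4. sells secondhand or consigned goods → exempt from Sole Proprietor Certificate.
5. is a sole proprietorship (not: is a franchise of a national chain) → Annual Authorization not required.

Operating Certificate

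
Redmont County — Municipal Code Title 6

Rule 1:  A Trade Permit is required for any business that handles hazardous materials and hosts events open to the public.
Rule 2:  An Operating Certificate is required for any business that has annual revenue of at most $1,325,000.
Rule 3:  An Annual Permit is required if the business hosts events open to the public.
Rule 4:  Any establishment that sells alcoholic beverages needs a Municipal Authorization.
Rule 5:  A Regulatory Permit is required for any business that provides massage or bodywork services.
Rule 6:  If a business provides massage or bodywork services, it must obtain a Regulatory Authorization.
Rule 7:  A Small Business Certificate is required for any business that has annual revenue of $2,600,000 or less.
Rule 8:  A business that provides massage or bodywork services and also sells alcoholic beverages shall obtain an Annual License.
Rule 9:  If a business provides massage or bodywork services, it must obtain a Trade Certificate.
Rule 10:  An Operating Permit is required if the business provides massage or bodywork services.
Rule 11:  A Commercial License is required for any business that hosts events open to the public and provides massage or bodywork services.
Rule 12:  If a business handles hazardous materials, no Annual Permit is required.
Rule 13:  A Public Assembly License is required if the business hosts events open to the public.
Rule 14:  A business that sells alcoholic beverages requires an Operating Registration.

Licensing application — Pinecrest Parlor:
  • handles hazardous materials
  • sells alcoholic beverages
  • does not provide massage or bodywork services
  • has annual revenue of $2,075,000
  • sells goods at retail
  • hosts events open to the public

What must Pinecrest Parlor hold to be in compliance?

Rule 1: handles hazardous materials; hosts events open to the public → Trade Permit required.
Rule 2: revenue $2,075,000 > $1,325,000 → Operating Certificate not required.
Rule 3: hosts events open to the public → Annual Permit required.
Rule 4: sells alcoholic beverages → Municipal Authorization required.
Rule 5: does not provide massage or bodywork services → Regulatory Permit not required.
Rule 6: does not provide massage or bodywork services → Regulatory Authorization not required.
Rule 7: revenue $2,075,000 ≤ $2,600,000 → Small Business Certificate required.
Rule 8: does not provide massage or bodywork services; sells alcoholic beverages → Annual License not required.
Rule 9: does not provide massage or bodywork services → Trade Certificate not required.
Rule 10: does not provide massage or bodywork services → Operating Permit not required.
Rule 11: hosts events open to the public; does not provide massage or bodywork services → Commercial License not required.
Rule 12: handles hazardous materials → exempt from Annual Permit.
Rule 13: hosts events open to the public → Public Assembly License required.
Rule 14: sells alcoholic beverages → Operating Registration required.

Municipal Authorization, Operating Registration, Public Assembly License, Small Business Certificate, Trade Permit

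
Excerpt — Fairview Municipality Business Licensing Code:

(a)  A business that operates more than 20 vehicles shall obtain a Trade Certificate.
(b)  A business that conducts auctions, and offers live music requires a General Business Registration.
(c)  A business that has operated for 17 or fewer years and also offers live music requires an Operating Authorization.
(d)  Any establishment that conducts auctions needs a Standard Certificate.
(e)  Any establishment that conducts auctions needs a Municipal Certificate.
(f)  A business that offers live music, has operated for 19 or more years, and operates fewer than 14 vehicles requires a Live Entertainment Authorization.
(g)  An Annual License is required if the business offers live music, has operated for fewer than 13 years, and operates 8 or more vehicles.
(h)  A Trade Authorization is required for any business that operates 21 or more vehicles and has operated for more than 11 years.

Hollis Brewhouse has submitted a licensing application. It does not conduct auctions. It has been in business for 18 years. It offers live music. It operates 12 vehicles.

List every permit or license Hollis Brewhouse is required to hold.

(a) vehicles 12 ≤ 20 → Trade Certificate not required.
(b) does not conduct auctions; offers live music → General Business Registration not required.
(c) years in business 18 > 17; offers live music → Operating Authorization not required.
(d) does not conduct auctions → Standard Certificate not required.
(e) does not conduct auctions → Municipal Certificate not required.
(f) offers live music; years in business 18 < 19; vehicles 12 < 14 → Live Entertainment Authorization not required.
(g) offers live music; years in business 18 ≥ 13; vehicles 12 ≥ 8 → Annual License not required.
(h) vehicles 12 < 21; years in business 18 > 11 → Trade Authorization not required.

None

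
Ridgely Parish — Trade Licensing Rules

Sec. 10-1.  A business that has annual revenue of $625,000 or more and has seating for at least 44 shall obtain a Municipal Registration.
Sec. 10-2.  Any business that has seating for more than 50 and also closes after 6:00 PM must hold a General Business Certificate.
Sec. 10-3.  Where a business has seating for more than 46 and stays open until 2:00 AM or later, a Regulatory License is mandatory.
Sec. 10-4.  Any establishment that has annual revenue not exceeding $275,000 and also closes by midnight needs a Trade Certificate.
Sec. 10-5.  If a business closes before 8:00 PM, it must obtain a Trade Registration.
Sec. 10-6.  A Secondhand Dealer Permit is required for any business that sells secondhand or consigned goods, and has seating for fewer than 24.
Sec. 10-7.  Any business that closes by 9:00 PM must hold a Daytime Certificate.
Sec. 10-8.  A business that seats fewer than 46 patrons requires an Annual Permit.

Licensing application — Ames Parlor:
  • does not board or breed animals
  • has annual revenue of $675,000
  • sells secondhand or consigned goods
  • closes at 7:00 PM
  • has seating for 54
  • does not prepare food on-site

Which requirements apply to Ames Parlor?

Daytime Certificate, General Business Certificate, Municipal Registration, Trade Registration

Sec. 10-1. revenue $675,000 ≥ $625,000; seating 54 ≥ 44 → Municipal Registration required.
Sec. 10-2. seating 54 > 50; closes 7:00 PM, after 6:00 PM → General Business Certificate required.
Sec. 10-3. seating 54 > 46; closes 7:00 PM, at/before 2:00 AM → Regulatory License not required.
Sec. 10-4. revenue $675,000 > $275,000; closes 7:00 PM, at/before midnight → Trade Certificate not required.
Sec. 10-5. closes 7:00 PM, at/before 8:00 PM → Trade Registration required.
Sec. 10-6. sells secondhand or consigned goods; seating 54 ≥ 24 → Secondhand Dealer Permit not required.
Sec. 10-7. closes 7:00 PM, at/before 9:00 PM → Daytime Certificate required.
Sec. 10-8. seating 54 ≥ 46 → Annual Permit not required.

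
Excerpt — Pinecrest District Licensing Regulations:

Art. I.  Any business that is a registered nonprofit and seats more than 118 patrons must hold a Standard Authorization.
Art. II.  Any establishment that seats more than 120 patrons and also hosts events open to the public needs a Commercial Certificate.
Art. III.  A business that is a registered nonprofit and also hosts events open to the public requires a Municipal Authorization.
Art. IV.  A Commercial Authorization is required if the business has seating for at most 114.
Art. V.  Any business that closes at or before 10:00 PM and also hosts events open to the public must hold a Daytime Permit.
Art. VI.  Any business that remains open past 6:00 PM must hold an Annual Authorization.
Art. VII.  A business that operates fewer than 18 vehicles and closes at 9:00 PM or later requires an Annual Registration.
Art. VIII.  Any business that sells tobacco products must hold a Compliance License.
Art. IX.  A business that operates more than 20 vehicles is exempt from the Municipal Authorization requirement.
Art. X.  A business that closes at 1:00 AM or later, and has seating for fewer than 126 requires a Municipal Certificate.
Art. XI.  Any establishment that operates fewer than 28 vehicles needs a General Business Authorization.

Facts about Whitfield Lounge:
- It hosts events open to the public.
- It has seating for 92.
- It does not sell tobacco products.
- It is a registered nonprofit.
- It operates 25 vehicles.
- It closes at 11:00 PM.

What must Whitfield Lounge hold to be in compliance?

Annual Authorization, Commercial Authorization, General Business Authorization

Art. I. is a registered nonprofit; seating 92 ≤ 118 → Standard Authorization not required.
Art. II. seating 92 ≤ 120; hosts events open to the public → Commercial Certificate not required.
Art. III. is a registered nonprofit; hosts events open to the public → Municipal Authorization required.
Art. IV. seating 92 ≤ 114 → Commercial Authorization required.
Art. V. closes 11:00 PM, after 10:00 PM; hosts events open to the public → Daytime Permit not required.
Art. VI. closes 11:00 PM, after 6:00 PM → Annual Authorization required.
Art. VII. vehicles 25 ≥ 18; closes 11:00 PM, after 9:00 PM → Annual Registration not required.
Art. VIII. does not sell tobacco products → Compliance License not required.
Art. IX. vehicles 25 > 20 → exempt from Municipal Authorization.
Art. X. closes 11:00 PM, at/before 1:00 AM; seating 92 < 126 → Municipal Certificate not required.
Art. XI. vehicles 25 < 28 → General Business Authorization required.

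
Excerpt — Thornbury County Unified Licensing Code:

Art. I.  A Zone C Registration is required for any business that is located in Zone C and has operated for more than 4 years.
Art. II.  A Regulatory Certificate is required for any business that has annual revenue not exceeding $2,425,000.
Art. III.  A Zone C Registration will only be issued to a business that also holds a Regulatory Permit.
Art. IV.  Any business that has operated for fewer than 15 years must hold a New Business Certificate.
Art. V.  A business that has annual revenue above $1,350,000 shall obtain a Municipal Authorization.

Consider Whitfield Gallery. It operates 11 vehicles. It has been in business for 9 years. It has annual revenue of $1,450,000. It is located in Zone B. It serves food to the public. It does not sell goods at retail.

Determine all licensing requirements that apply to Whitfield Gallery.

Municipal Authorization, New Business Certificate, Regulatory Certificate

Art. I. is located in Zone B (not: is located in Zone C); years in business 9 > 4 → Zone C Registration not required.
Art. II. revenue $1,450,000 ≤ $2,425,000 → Regulatory Certificate required.
Art. III. Zone C Registration is not required → no effect.
Art. IV. years in business 9 < 15 → New Business Certificate required.
Art. V. revenue $1,450,000 > $1,350,000 → Municipal Authorization required.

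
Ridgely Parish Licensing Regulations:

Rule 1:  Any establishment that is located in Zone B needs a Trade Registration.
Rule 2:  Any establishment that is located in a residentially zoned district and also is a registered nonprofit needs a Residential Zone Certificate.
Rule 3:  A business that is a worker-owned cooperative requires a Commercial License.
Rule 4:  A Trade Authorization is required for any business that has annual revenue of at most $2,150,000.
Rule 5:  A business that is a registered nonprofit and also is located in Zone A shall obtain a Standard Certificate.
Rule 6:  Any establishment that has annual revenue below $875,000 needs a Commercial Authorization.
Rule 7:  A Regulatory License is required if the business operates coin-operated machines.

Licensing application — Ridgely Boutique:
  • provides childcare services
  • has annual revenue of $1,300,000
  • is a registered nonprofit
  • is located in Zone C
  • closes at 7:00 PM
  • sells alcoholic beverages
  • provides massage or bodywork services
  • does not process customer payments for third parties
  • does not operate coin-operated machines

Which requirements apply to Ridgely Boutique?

Trade Authorization

Rule 1: is located in Zone C (not: is located in Zone B) → Trade Registration not required.
Rule 2: is located in Zone C (not: is located in a residentially zoned district); is a registered nonprofit → Residential Zone Certificate not required.
Rule 3: is a registered nonprofit (not: is a worker-owned cooperative) → Commercial License not required.
Rule 4: revenue $1,300,000 ≤ $2,150,000 → Trade Authorization required.
Rule 5: is a registered nonprofit; is located in Zone C (not: is located in Zone A) → Standard Certificate not required.
Rule 6: revenue $1,300,000 ≥ $875,000 → Commercial Authorization not required.
Rule 7: does not operate coin-operated machines → Regulatory License not required.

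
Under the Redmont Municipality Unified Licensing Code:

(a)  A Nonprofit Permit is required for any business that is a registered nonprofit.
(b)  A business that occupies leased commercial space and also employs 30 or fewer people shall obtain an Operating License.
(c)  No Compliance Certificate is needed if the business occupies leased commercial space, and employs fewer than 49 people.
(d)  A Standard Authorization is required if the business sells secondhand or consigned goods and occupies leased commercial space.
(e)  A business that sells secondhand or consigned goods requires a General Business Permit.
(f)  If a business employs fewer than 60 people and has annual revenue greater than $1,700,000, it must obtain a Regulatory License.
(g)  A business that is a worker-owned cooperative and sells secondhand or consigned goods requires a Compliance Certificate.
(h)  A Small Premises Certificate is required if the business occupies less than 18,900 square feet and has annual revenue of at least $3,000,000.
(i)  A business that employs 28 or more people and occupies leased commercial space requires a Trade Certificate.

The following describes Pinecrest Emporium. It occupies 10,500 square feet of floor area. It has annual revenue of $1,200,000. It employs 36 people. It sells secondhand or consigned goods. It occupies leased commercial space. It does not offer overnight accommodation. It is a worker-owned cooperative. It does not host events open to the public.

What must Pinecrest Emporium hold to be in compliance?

General Business Permit, Standard Authorization, Trade Certificate

(a) is a worker-owned cooperative (not: is a registered nonprofit) → Nonprofit Permit not required.
(b) occupies leased commercial space; employees 36 > 30 → Operating License not required.
(c) occupies leased commercial space; employees 36 < 49 → exempt from Compliance Certificate.
(d) sells secondhand or consigned goods; occupies leased commercial space → Standard Authorization required.
(e) sells secondhand or consigned goods → General Business Permit required.
(f) employees 36 < 60; revenue $1,200,000 ≤ $1,700,000 → Regulatory License not required.
(g) is a worker-owned cooperative; sells secondhand or consigned goods → Compliance Certificate required.
(h) floor area 10,500 square feet < 18,900 square feet; revenue $1,200,000 < $3,000,000 → Small Premises Certificate not required.
(i) employees 36 ≥ 28; occupies leased commercial space → Trade Certificate required.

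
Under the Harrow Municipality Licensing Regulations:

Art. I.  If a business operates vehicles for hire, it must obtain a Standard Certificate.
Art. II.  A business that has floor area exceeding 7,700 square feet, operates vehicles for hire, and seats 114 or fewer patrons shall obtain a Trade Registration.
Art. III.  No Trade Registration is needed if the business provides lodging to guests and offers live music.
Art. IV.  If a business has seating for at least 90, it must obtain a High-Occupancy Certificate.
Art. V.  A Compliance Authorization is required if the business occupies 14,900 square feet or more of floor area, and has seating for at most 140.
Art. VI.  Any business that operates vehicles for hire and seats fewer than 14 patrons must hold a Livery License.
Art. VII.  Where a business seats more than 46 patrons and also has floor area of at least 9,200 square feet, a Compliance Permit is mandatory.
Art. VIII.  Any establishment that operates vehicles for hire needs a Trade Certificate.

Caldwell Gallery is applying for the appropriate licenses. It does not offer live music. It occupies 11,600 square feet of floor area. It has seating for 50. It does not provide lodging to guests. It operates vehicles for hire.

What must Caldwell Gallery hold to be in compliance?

Compliance Permit, Standard Certificate, Trade Certificate, Trade Registration

Art. I. operates vehicles for hire → Standard Certificate required.
Art. II. floor area 11,600 square feet > 7,700 square feet; operates vehicles for hire; seating 50 ≤ 114 → Trade Registration required.
Art. III. does not provide lodging to guests; does not offer live music → Trade Registration exemption does not apply.
Art. IV. seating 50 < 90 → High-Occupancy Certificate not required.
Art. V. floor area 11,600 square feet < 14,900 square feet; seating 50 ≤ 140 → Compliance Authorization not required.
Art. VI. operates vehicles for hire; seating 50 ≥ 14 → Livery License not required.
Art. VII. seating 50 > 46; floor area 11,600 square feet ≥ 9,200 square feet → Compliance Permit required.
Art. VIII. operates vehicles for hire → Trade Certificate required.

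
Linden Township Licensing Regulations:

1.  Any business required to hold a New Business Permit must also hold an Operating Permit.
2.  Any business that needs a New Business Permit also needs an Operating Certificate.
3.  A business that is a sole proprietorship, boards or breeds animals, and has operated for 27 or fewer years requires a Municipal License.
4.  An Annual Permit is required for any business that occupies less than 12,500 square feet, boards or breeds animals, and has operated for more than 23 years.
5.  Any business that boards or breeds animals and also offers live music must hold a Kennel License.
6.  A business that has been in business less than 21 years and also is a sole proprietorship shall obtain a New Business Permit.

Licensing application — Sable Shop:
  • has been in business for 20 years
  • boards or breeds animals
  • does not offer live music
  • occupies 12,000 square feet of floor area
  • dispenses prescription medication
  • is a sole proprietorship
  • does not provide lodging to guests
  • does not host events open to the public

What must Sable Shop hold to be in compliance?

Municipal License, New Business Permit, Operating Certificate, Operating Permit

1. New Business Permit is required → Operating Permit also required.
2. New Business Permit is required → Operating Certificate also required.
3. is a sole proprietorship; boards or breeds animals; years in business 20 ≤ 27 → Municipal License required.
4. floor area 12,000 square feet < 12,500 square feet; boards or breeds animals; years in business 20 ≤ 23 → Annual Permit not required.
5. boards or breeds animals; does not offer live music → Kennel License not required.
6. years in business 20 < 21; is a sole proprietorship → New Business Permit required.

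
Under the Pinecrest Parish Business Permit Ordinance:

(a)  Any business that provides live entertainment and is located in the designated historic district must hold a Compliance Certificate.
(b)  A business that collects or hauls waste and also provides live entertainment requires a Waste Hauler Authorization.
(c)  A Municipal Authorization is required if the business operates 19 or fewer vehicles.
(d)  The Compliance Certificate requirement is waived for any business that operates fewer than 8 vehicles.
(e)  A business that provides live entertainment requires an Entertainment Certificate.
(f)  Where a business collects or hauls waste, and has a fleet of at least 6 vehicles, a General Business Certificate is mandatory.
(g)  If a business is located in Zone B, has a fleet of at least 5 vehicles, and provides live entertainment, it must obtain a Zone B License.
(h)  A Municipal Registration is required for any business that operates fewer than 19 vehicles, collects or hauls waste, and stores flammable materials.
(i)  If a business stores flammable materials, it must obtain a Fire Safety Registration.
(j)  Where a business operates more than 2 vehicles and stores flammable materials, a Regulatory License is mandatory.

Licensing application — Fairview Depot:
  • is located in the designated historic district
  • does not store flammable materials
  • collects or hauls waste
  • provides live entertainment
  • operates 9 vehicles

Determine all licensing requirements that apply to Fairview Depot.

(a) provides live entertainment; is located in the designated historic district → Compliance Certificate required.
(b) collects or hauls waste; provides live entertainment → Waste Hauler Authorization required.
(c) vehicles 9 ≤ 19 → Municipal Authorization required.
(d) vehicles 9 ≥ 8 → Compliance Certificate exemption does not apply.
(e) provides live entertainment → Entertainment Certificate required.
(f) collects or hauls waste; vehicles 9 ≥ 6 → General Business Certificate required.
(g) is located in the designated historic district (not: is located in Zone B); vehicles 9 ≥ 5; provides live entertainment → Zone B License not required.
(h) vehicles 9 < 19; collects or hauls waste; does not store flammable materials → Municipal Registration not required.
(i) does not store flammable materials → Fire Safety Registration not required.
(j) vehicles 9 > 2; does not store flammable materials → Regulatory License not required.

Compliance Certificate, Entertainment Certificate, General Business Certificate, Municipal Authorization, Waste Hauler Authorization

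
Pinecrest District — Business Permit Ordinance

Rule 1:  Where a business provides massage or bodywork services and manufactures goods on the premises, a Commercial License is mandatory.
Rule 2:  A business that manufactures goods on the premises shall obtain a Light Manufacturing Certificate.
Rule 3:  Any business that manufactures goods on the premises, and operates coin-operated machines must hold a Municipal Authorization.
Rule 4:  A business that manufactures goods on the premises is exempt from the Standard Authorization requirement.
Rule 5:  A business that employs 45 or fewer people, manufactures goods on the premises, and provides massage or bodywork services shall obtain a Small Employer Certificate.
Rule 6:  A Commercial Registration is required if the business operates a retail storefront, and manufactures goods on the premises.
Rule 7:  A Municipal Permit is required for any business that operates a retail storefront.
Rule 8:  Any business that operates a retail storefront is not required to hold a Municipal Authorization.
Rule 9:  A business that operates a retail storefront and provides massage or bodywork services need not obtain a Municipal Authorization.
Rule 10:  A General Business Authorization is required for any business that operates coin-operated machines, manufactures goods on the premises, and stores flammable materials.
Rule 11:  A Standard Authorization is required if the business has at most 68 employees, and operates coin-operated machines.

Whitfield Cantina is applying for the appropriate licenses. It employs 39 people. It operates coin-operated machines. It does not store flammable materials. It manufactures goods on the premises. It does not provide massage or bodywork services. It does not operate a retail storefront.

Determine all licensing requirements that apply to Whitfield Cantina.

Light Manufacturing Certificate, Municipal Authorization

Rule 1: does not provide massage or bodywork services; manufactures goods on the premises → Commercial License not required.
Rule 2: manufactures goods on the premises → Light Manufacturing Certificate required.
Rule 3: manufactures goods on the premises; operates coin-operated machines → Municipal Authorization required.
Rule 4: manufactures goods on the premises → exempt from Standard Authorization.
Rule 5: employees 39 ≤ 45; manufactures goods on the premises; does not provide massage or bodywork services → Small Employer Certificate not required.
Rule 6: does not operate a retail storefront; manufactures goods on the premises → Commercial Registration not required.
Rule 7: does not operate a retail storefront → Municipal Permit not required.
Rule 8: does not operate a retail storefront → Municipal Authorization exemption does not apply.
Rule 9: does not operate a retail storefront; does not provide massage or bodywork services → Municipal Authorization exemption does not apply.
Rule 10: operates coin-operated machines; manufactures goods on the premises; does not store flammable materials → General Business Authorization not required.
Rule 11: employees 39 ≤ 68; operates coin-operated machines → Standard Authorization required.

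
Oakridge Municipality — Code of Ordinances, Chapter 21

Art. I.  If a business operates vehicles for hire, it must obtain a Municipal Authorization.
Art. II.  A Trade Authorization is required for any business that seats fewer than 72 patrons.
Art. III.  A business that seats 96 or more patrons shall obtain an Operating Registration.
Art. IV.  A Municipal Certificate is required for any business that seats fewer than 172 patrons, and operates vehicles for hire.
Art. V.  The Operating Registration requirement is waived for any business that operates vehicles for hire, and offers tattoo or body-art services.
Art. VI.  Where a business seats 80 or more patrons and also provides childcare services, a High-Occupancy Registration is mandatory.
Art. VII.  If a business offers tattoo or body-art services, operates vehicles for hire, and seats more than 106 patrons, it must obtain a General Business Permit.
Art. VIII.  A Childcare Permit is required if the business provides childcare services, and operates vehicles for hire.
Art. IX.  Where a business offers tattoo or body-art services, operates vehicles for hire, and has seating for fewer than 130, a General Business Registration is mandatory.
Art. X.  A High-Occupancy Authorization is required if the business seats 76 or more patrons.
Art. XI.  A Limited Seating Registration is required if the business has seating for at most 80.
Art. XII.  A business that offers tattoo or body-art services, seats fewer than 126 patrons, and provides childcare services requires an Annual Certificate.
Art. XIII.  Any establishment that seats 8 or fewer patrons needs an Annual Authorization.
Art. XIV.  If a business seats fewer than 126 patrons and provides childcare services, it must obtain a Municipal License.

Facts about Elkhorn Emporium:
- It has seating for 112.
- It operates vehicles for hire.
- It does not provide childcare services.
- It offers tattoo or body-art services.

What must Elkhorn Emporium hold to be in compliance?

General Business Permit, General Business Registration, High-Occupancy Authorization, Municipal Authorization, Municipal Certificate

Art. I. operates vehicles for hire → Municipal Authorization required.
Art. II. seating 112 ≥ 72 → Trade Authorization not required.
Art. III. seating 112 ≥ 96 → Operating Registration required.
Art. IV. seating 112 < 172; operates vehicles for hire → Municipal Certificate required.
Art. V. operates vehicles for hire; offers tattoo or body-art services → exempt from Operating Registration.
Art. VI. seating 112 ≥ 80; does not provide childcare services → High-Occupancy Registration not required.
Art. VII. offers tattoo or body-art services; operates vehicles for hire; seating 112 > 106 → General Business Permit required.
Art. VIII. does not provide childcare services; operates vehicles for hire → Childcare Permit not required.
Art. IX. offers tattoo or body-art services; operates vehicles for hire; seating 112 < 130 → General Business Registration required.
Art. X. seating 112 ≥ 76 → High-Occupancy Authorization required.
Art. XI. seating 112 > 80 → Limited Seating Registration not required.
Art. XII. offers tattoo or body-art services; seating 112 < 126; does not provide childcare services → Annual Certificate not required.
Art. XIII. seating 112 > 8 → Annual Authorization not required.
Art. XIV. seating 112 < 126; does not provide childcare services → Municipal License not required.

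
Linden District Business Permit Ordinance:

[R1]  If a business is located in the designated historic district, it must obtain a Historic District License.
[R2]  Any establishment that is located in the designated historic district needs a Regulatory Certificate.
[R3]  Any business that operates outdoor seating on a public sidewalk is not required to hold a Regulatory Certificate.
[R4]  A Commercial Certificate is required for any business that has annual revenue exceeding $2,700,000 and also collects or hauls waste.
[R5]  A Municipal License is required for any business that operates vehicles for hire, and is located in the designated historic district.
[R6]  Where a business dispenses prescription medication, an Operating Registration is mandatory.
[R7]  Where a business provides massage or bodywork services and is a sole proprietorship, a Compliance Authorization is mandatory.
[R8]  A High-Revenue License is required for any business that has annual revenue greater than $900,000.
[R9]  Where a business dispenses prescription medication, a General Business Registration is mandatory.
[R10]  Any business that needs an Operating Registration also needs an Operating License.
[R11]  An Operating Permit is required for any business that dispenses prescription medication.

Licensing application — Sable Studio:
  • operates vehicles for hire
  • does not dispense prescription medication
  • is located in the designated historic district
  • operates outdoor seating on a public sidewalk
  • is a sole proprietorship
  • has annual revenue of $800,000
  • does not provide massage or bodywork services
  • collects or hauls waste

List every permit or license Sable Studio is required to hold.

Historic District License, Municipal License

[R1] is located in the designated historic district → Historic District License required.
[R2] is located in the designated historic district → Regulatory Certificate required.
[R3] operates outdoor seating on a public sidewalk → exempt from Regulatory Certificate.
[R4] revenue $800,000 ≤ $2,700,000; collects or hauls waste → Commercial Certificate not required.
[R5] operates vehicles for hire; is located in the designated historic district → Municipal License required.
[R6] does not dispense prescription medication → Operating Registration not required.
[R7] does not provide massage or bodywork services; is a sole proprietorship → Compliance Authorization not required.
[R8] revenue $800,000 ≤ $900,000 → High-Revenue License not required.
[R9] does not dispense prescription medication → General Business Registration not required.
[R10] Operating Registration is not required → no effect.
[R11] does not dispense prescription medication → Operating Permit not required.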